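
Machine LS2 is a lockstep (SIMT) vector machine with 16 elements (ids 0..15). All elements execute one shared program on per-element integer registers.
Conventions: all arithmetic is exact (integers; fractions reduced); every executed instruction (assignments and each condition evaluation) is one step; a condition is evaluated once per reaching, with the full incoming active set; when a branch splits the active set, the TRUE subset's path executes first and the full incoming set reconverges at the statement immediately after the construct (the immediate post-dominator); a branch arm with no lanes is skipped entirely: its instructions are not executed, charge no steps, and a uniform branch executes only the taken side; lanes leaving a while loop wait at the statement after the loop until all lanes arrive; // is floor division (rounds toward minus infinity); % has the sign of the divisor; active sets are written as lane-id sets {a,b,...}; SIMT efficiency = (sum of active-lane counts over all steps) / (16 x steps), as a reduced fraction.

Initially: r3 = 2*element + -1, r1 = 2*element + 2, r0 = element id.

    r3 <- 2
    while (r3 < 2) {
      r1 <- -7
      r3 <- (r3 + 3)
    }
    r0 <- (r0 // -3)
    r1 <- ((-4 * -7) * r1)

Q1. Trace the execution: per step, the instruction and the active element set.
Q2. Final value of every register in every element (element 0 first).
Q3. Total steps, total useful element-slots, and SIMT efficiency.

step 0: r3 <- 2                      {0,1,2,3,4,5,6,7,8,9,10,11,12,13,14,15}
step 1: eval (r3 < 2)                {0,1,2,3,4,5,6,7,8,9,10,11,12,13,14,15}
step 2: r0 <- (r0 // -3)             {0,1,2,3,4,5,6,7,8,9,10,11,12,13,14,15}
step 3: r1 <- ((-4 * -7) * r1)       {0,1,2,3,4,5,6,7,8,9,10,11,12,13,14,15}

Answer: 4 steps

r3: 2,2,2,2,2,2,2,2,2,2,2,2,2,2,2,2
r1: 56,112,168,224,280,336,392,448,504,560,616,672,728,784,840,896
r0: 0,-1,-1,-1,-2,-2,-2,-3,-3,-3,-4,-4,-4,-5,-5,-5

steps = 4; useful = 64; efficiency = 64/64 = 1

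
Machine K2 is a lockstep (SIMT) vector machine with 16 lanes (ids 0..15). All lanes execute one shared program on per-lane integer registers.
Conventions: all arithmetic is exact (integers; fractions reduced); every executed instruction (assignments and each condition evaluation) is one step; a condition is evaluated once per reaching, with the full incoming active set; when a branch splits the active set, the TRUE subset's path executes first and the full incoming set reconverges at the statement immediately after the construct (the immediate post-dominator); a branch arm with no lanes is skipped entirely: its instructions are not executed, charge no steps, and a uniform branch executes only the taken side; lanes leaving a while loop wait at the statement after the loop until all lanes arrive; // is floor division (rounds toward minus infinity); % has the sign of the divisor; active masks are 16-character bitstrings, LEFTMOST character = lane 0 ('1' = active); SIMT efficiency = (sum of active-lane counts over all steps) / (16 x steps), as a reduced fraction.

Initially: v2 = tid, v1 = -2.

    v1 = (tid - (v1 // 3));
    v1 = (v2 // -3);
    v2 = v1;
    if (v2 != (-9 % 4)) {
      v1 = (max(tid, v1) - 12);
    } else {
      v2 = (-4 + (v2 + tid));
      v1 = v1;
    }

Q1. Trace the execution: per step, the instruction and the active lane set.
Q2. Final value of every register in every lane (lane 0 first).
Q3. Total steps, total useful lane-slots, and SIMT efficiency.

step 0: v1 <- (tid - (v1 // 3))      1111111111111111
step 1: v1 <- (v2 // -3)             1111111111111111
step 2: v2 <- v1                     1111111111111111
step 3: eval (v2 != (-9 % 4))        1111111111111111
step 4: v1 <- (max(tid, v1) - 12)    1111111111111111

Answer: 5 steps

v2: 0,-1,-1,-1,-2,-2,-2,-3,-3,-3,-4,-4,-4,-5,-5,-5
v1: -12,-11,-10,-9,-8,-7,-6,-5,-4,-3,-2,-1,0,1,2,3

steps = 5; useful = 80; efficiency = 80/80 = 1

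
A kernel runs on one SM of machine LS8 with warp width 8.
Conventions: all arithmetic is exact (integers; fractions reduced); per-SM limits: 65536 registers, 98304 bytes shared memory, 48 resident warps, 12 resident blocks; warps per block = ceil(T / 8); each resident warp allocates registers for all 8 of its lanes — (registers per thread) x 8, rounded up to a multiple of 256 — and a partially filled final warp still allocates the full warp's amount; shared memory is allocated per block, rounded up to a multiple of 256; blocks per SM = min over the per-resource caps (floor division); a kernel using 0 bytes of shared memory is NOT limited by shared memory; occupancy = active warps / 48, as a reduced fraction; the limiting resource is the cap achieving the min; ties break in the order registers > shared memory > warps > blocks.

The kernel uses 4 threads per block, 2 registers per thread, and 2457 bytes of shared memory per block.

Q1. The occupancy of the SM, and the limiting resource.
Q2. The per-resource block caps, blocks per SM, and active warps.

Answer: occupancy 1/4, limited by blocks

registers: 256 blocks
shared memory: 38 blocks
warps: 48 blocks
blocks: 12 blocks

Answer: 12 blocks, 12 active warps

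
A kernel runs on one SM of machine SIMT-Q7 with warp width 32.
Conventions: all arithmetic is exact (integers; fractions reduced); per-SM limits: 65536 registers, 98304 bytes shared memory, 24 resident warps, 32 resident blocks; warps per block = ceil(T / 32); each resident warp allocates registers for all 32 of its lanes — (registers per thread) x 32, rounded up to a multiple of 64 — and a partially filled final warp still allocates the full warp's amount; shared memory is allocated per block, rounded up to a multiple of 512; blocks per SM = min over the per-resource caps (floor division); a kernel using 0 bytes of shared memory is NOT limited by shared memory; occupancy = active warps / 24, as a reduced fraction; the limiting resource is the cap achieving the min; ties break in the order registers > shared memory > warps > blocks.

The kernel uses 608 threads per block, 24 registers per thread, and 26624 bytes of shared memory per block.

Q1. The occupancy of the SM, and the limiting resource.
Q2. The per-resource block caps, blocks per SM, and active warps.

Answer: occupancy 19/24, limited by warps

registers: 4 blocks
shared memory: 3 blocks
warps: 1 block
blocks: 32 blocks

Answer: 1 block, 19 active warps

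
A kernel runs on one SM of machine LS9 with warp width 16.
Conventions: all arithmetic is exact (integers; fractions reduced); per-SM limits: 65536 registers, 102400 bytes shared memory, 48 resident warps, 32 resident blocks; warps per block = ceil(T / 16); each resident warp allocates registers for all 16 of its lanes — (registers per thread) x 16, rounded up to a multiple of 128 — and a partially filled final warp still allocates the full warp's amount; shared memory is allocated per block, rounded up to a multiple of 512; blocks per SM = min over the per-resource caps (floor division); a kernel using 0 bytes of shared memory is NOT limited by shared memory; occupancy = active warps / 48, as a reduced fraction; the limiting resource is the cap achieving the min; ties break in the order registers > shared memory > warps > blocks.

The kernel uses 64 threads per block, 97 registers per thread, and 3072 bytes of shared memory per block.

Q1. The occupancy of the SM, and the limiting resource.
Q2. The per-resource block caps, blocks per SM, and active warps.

Answer: occupancy 3/4, limited by registers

registers: 9 blocks
shared memory: 33 blocks
warps: 12 blocks
blocks: 32 blocks

Answer: 9 blocks, 36 active warps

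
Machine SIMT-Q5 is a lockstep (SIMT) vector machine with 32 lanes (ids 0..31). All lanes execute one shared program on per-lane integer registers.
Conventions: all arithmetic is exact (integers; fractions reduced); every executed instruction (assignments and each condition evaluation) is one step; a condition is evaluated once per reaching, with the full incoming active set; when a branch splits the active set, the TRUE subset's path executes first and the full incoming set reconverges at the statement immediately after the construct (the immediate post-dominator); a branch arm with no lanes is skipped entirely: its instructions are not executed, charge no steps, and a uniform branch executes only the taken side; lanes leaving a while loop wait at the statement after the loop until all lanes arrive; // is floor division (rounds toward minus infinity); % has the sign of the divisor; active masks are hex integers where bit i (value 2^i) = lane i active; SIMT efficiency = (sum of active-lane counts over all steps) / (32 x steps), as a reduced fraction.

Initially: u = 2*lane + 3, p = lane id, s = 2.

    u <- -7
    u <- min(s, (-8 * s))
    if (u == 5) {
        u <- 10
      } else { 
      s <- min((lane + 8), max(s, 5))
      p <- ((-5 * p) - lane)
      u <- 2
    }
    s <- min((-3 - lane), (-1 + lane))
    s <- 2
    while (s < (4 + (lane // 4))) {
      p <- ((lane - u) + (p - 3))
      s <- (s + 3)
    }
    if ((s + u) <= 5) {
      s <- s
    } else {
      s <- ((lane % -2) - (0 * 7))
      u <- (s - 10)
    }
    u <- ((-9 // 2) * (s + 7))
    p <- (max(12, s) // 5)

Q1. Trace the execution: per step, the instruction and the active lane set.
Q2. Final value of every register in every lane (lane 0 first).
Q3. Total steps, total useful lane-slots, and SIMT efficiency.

step 0: u <- -7                      0xffffffff
step 1: u <- min(s, (-8 * s))        0xffffffff
step 2: eval (u == 5)                0xffffffff
step 3: s <- min((lane + 8), max(s, 5)) 0xffffffff
step 4: p <- ((-5 * p) - lane)       0xffffffff
step 5: u <- 2                       0xffffffff
step 6: s <- min((-3 - lane), (-1 + lane)) 0xffffffff
step 7: s <- 2                       0xffffffff
step 8: eval (s < (4 + (lane // 4))) 0xffffffff
step 9: p <- ((lane - u) + (p - 3))  0xffffffff
step 10: s <- (s + 3)                 0xffffffff
step 11: eval (s < (4 + (lane // 4))) 0xffffffff
step 12: p <- ((lane - u) + (p - 3))  0xffffff00
step 13: s <- (s + 3)                 0xffffff00
step 14: eval (s < (4 + (lane // 4))) 0xffffff00
step 15: p <- ((lane - u) + (p - 3))  0xfff00000
step 16: s <- (s + 3)                 0xfff00000
step 17: eval (s < (4 + (lane // 4))) 0xfff00000
step 18: eval ((s + u) <= 5)          0xffffffff
step 19: s <- ((lane % -2) - (0 * 7)) 0xffffffff
step 20: u <- (s - 10)                0xffffffff
step 21: u <- ((-9 // 2) * (s + 7))   0xffffffff
step 22: p <- (max(12, s) // 5)       0xffffffff

Answer: 23 steps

u: -35,-30,-35,-30,-35,-30,-35,-30,-35,-30,-35,-30,-35,-30,-35,-30,-35,-30,-35,-30,-35,-30,-35,-30,-35,-30,-35,-30,-35,-30,-35,-30
p: 2,2,2,2,2,2,2,2,2,2,2,2,2,2,2,2,2,2,2,2,2,2,2,2,2,2,2,2,2,2,2,2
s: 0,-1,0,-1,0,-1,0,-1,0,-1,0,-1,0,-1,0,-1,0,-1,0,-1,0,-1,0,-1,0,-1,0,-1,0,-1,0,-1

steps = 23; useful = 652; efficiency = 652/736 = 163/184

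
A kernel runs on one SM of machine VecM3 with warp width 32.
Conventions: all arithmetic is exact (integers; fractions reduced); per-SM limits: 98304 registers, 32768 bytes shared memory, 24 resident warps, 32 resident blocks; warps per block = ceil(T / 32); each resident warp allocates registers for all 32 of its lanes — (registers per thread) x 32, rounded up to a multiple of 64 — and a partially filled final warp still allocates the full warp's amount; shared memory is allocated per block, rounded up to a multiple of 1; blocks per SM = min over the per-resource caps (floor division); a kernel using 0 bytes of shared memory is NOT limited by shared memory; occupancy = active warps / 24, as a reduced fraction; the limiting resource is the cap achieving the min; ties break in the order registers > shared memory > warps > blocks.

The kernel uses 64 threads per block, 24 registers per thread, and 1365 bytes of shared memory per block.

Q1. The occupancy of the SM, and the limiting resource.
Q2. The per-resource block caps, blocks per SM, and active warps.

Answer: occupancy 1, limited by warps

registers: 64 blocks
shared memory: 24 blocks
warps: 12 blocks
blocks: 32 blocks

Answer: 12 blocks, 24 active warps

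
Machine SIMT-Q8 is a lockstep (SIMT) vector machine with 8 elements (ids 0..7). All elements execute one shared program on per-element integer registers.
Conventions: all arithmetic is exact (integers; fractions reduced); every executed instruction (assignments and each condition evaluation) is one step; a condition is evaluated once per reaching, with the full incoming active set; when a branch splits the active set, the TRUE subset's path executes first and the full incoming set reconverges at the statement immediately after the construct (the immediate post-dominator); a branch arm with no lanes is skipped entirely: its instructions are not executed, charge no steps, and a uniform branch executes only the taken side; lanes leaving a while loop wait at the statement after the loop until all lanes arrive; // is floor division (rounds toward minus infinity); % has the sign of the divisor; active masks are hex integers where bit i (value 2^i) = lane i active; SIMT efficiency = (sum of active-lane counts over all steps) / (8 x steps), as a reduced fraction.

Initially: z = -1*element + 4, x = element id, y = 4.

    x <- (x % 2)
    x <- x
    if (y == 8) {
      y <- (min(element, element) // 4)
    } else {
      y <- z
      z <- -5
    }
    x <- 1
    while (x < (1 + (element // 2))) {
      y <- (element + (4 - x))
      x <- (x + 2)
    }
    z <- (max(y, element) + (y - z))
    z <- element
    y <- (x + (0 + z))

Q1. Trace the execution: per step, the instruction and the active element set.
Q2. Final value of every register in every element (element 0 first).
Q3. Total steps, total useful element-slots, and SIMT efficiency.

step 0: x <- (x % 2)                 0xff
step 1: x <- x                       0xff
step 2: eval (y == 8)                0xff
step 3: y <- z                       0xff
step 4: z <- -5                      0xff
step 5: x <- 1                       0xff
step 6: eval (x < (1 + (element // 2))) 0xff
step 7: y <- (element + (4 - x))     0xfc
step 8: x <- (x + 2)                 0xfc
step 9: eval (x < (1 + (element // 2))) 0xfc
step 10: y <- (element + (4 - x))     0xc0
step 11: x <- (x + 2)                 0xc0
step 12: eval (x < (1 + (element // 2))) 0xc0
step 13: z <- (max(y, element) + (y - z)) 0xff
step 14: z <- element                 0xff
step 15: y <- (x + (0 + z))           0xff

Answer: 16 steps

z: 0,1,2,3,4,5,6,7
x: 1,1,3,3,3,3,5,5
y: 1,2,5,6,7,8,11,12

steps = 16; useful = 104; efficiency = 104/128 = 13/16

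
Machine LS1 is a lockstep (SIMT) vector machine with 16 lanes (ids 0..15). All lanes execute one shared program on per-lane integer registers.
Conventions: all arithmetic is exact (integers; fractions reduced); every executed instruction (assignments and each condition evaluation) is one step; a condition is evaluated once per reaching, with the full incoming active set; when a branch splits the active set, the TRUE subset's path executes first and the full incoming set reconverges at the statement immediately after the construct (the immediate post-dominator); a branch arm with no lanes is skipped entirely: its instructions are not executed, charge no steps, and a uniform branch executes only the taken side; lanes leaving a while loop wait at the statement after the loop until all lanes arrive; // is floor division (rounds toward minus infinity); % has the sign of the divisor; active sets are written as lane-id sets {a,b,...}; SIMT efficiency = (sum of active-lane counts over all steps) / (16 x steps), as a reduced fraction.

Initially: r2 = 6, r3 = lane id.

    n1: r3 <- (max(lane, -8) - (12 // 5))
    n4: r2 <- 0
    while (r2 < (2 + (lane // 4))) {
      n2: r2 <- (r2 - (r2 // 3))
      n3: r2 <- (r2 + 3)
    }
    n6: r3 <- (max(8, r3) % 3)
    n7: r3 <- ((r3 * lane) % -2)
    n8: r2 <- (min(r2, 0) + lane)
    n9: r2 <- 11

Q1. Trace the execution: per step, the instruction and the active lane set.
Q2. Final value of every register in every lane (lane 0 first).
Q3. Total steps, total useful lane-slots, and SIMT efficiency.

step 0: r3 <- (max(lane, -8) - (12 // 5)) {0,1,2,3,4,5,6,7,8,9,10,11,12,13,14,15}
step 1: r2 <- 0                      {0,1,2,3,4,5,6,7,8,9,10,11,12,13,14,15}
step 2: eval (r2 < (2 + (lane // 4))) {0,1,2,3,4,5,6,7,8,9,10,11,12,13,14,15}
step 3: r2 <- (r2 - (r2 // 3))       {0,1,2,3,4,5,6,7,8,9,10,11,12,13,14,15}
step 4: r2 <- (r2 + 3)               {0,1,2,3,4,5,6,7,8,9,10,11,12,13,14,15}
step 5: eval (r2 < (2 + (lane // 4))) {0,1,2,3,4,5,6,7,8,9,10,11,12,13,14,15}
step 6: r2 <- (r2 - (r2 // 3))       {8,9,10,11,12,13,14,15}
step 7: r2 <- (r2 + 3)               {8,9,10,11,12,13,14,15}
step 8: eval (r2 < (2 + (lane // 4))) {8,9,10,11,12,13,14,15}
step 9: r3 <- (max(8, r3) % 3)       {0,1,2,3,4,5,6,7,8,9,10,11,12,13,14,15}
step 10: r3 <- ((r3 * lane) % -2)     {0,1,2,3,4,5,6,7,8,9,10,11,12,13,14,15}
step 11: r2 <- (min(r2, 0) + lane)    {0,1,2,3,4,5,6,7,8,9,10,11,12,13,14,15}
step 12: r2 <- 11                     {0,1,2,3,4,5,6,7,8,9,10,11,12,13,14,15}

Answer: 13 steps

r2: 11,11,11,11,11,11,11,11,11,11,11,11,11,11,11,11
r3: 0,0,0,0,0,0,0,0,0,0,0,0,0,0,0,-1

steps = 13; useful = 184; efficiency = 184/208 = 23/26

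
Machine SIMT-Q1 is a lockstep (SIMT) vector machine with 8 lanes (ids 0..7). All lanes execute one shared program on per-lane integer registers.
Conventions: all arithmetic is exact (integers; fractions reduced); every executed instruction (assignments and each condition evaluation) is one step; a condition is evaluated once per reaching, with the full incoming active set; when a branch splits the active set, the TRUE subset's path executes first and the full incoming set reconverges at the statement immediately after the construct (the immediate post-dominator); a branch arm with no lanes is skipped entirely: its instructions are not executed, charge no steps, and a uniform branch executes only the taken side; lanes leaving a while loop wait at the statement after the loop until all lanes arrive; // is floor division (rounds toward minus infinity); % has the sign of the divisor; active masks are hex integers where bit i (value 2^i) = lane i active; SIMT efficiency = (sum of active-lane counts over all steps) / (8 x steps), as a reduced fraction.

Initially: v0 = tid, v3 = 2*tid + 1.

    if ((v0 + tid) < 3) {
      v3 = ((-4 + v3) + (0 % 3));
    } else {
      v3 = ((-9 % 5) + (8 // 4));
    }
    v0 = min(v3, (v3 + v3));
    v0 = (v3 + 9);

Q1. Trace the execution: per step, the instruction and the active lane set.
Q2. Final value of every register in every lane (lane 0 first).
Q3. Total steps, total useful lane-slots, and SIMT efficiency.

step 0: eval ((v0 + tid) < 3)        0xff
step 1: v3 <- ((-4 + v3) + (0 % 3))  0x03
step 2: v3 <- ((-9 % 5) + (8 // 4))  0xfc
step 3: v0 <- min(v3, (v3 + v3))     0xff
step 4: v0 <- (v3 + 9)               0xff

Answer: 5 steps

v0: 6,8,12,12,12,12,12,12
v3: -3,-1,3,3,3,3,3,3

steps = 5; useful = 32; efficiency = 32/40 = 4/5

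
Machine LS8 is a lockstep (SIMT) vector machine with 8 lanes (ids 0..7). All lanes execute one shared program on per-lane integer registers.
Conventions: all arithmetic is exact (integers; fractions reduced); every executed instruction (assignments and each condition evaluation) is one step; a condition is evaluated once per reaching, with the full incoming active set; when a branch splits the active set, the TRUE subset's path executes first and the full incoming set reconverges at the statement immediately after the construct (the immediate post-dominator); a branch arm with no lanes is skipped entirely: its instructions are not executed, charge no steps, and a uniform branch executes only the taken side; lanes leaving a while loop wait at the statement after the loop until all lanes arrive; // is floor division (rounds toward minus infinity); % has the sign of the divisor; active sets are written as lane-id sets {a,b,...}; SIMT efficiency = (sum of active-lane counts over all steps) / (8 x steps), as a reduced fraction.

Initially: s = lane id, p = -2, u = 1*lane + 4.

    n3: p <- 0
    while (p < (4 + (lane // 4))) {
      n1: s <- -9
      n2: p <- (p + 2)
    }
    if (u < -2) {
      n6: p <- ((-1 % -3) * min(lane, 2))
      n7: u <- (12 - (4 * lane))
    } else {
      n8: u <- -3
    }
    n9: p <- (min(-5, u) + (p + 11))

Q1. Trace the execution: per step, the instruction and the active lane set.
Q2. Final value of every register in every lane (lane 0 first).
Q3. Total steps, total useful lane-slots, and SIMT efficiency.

step 0: p <- 0                       {0,1,2,3,4,5,6,7}
step 1: eval (p < (4 + (lane // 4))) {0,1,2,3,4,5,6,7}
step 2: s <- -9                      {0,1,2,3,4,5,6,7}
step 3: p <- (p + 2)                 {0,1,2,3,4,5,6,7}
step 4: eval (p < (4 + (lane // 4))) {0,1,2,3,4,5,6,7}
step 5: s <- -9                      {0,1,2,3,4,5,6,7}
step 6: p <- (p + 2)                 {0,1,2,3,4,5,6,7}
step 7: eval (p < (4 + (lane // 4))) {0,1,2,3,4,5,6,7}
step 8: s <- -9                      {4,5,6,7}
step 9: p <- (p + 2)                 {4,5,6,7}
step 10: eval (p < (4 + (lane // 4))) {4,5,6,7}
step 11: eval (u < -2)                {0,1,2,3,4,5,6,7}
step 12: u <- -3                      {0,1,2,3,4,5,6,7}
step 13: p <- (min(-5, u) + (p + 11)) {0,1,2,3,4,5,6,7}

Answer: 14 steps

s: -9,-9,-9,-9,-9,-9,-9,-9
p: 10,10,10,10,12,12,12,12
u: -3,-3,-3,-3,-3,-3,-3,-3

steps = 14; useful = 100; efficiency = 100/112 = 25/28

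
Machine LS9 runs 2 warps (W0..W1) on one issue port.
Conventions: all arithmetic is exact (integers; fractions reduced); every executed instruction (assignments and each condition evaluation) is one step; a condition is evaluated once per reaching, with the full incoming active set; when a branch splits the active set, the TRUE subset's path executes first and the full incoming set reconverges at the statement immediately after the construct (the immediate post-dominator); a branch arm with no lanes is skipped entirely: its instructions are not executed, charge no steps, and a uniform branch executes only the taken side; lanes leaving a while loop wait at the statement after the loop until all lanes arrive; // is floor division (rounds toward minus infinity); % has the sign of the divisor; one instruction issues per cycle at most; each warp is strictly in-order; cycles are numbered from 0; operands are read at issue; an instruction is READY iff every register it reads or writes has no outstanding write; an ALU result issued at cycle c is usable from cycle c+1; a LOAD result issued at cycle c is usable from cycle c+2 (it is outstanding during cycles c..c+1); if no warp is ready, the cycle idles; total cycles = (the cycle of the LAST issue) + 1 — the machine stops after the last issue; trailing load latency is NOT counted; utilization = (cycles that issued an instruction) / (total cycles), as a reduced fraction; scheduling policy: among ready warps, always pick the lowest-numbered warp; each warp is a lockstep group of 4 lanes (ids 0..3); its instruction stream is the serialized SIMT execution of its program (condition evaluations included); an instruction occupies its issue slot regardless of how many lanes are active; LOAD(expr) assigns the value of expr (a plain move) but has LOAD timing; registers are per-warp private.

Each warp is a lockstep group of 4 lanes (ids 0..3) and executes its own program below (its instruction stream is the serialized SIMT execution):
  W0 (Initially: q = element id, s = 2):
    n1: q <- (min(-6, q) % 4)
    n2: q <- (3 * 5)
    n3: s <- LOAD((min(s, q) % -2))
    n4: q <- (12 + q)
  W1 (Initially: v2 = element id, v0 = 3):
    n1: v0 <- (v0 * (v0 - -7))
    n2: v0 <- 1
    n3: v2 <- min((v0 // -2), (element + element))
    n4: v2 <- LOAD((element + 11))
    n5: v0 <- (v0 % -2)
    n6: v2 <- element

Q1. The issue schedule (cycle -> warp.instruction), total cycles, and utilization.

cycle 0: W0.I0
cycle 1: W0.I1
cycle 2: W0.I2
cycle 3: W0.I3
cycle 4: W1.I0
cycle 5: W1.I1
cycle 6: W1.I2
cycle 7: W1.I3
cycle 8: W1.I4
cycle 9: W1.I5

Answer: 10 cycles, utilization 1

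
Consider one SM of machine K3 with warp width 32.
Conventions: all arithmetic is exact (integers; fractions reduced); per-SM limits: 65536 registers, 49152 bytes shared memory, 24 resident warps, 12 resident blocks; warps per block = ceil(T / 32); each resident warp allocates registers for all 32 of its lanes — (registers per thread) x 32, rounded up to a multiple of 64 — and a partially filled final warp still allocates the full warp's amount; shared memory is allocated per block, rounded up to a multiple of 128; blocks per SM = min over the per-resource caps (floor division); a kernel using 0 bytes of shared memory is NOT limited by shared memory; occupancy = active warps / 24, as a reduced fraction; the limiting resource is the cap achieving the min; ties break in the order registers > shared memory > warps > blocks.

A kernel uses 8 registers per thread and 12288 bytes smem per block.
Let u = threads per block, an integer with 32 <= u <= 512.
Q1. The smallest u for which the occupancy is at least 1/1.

Answer: u = 161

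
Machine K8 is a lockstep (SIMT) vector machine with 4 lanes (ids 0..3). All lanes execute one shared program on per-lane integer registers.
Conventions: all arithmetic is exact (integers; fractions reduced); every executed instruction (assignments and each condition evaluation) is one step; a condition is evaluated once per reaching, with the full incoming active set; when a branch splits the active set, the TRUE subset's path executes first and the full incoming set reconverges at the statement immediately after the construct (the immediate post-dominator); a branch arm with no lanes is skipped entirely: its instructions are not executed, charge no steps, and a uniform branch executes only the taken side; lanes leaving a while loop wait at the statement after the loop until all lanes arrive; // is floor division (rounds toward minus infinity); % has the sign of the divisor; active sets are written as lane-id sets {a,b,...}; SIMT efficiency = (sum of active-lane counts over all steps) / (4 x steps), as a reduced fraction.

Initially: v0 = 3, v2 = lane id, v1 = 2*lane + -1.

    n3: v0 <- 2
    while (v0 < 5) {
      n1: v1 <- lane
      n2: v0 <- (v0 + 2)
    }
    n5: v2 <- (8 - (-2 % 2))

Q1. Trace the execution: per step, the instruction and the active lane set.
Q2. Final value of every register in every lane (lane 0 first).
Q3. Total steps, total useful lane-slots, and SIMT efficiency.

step 0: v0 <- 2                      {0,1,2,3}
step 1: eval (v0 < 5)                {0,1,2,3}
step 2: v1 <- lane                   {0,1,2,3}
step 3: v0 <- (v0 + 2)               {0,1,2,3}
step 4: eval (v0 < 5)                {0,1,2,3}
step 5: v1 <- lane                   {0,1,2,3}
step 6: v0 <- (v0 + 2)               {0,1,2,3}
step 7: eval (v0 < 5)                {0,1,2,3}
step 8: v2 <- (8 - (-2 % 2))         {0,1,2,3}

Answer: 9 steps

v0: 6,6,6,6
v2: 8,8,8,8
v1: 0,1,2,3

steps = 9; useful = 36; efficiency = 36/36 = 1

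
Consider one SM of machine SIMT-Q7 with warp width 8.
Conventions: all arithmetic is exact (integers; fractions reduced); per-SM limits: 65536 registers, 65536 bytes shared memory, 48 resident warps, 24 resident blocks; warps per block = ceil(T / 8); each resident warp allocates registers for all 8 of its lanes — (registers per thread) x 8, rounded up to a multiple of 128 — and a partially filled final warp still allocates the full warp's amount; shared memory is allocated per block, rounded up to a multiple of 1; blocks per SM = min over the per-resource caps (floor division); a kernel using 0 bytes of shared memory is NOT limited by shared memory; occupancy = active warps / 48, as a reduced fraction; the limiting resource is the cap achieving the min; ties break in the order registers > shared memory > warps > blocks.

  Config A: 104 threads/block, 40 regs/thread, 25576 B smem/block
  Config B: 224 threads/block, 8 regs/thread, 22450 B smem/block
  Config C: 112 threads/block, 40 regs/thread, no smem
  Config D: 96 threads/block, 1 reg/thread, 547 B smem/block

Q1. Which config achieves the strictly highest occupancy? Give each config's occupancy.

occupancies: A 13/24, B 7/12, C 7/8, D 1

Answer: D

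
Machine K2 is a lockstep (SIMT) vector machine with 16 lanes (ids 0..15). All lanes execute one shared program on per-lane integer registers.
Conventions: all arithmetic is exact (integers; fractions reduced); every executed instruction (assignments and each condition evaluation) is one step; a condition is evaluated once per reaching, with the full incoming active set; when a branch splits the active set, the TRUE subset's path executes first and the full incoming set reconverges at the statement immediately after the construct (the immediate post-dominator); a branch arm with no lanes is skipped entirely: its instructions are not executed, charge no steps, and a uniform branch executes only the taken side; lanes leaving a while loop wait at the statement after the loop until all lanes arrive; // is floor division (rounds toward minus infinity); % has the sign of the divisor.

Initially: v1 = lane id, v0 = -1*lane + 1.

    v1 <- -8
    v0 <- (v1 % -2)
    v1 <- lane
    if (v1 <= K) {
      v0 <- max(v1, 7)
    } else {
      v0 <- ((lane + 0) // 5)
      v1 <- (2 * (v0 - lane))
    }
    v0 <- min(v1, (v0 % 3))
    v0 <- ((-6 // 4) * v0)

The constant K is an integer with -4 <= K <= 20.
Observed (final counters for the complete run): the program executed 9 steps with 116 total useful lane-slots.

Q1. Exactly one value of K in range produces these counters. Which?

Answer: K = 11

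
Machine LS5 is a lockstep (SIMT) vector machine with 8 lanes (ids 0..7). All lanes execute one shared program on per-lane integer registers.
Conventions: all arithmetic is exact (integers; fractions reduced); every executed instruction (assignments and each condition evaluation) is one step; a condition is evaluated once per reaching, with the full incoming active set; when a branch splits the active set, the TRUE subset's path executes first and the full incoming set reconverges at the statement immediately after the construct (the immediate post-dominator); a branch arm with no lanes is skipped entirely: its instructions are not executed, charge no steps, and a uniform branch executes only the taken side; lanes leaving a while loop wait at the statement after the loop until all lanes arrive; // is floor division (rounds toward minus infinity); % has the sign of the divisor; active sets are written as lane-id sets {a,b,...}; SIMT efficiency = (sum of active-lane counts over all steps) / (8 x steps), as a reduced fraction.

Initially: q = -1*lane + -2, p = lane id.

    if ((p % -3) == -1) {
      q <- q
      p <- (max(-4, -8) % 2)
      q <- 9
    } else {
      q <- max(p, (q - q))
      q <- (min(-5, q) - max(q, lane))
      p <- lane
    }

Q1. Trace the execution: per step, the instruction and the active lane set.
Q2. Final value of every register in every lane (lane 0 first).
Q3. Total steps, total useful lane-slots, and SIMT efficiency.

step 0: eval ((p % -3) == -1)        {0,1,2,3,4,5,6,7}
step 1: q <- q                       {2,5}
step 2: p <- (max(-4, -8) % 2)       {2,5}
step 3: q <- 9                       {2,5}
step 4: q <- max(p, (q - q))         {0,1,3,4,6,7}
step 5: q <- (min(-5, q) - max(q, lane)) {0,1,3,4,6,7}
step 6: p <- lane                    {0,1,3,4,6,7}

Answer: 7 steps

q: -5,-6,9,-8,-9,9,-11,-12
p: 0,1,0,3,4,0,6,7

steps = 7; useful = 32; efficiency = 32/56 = 4/7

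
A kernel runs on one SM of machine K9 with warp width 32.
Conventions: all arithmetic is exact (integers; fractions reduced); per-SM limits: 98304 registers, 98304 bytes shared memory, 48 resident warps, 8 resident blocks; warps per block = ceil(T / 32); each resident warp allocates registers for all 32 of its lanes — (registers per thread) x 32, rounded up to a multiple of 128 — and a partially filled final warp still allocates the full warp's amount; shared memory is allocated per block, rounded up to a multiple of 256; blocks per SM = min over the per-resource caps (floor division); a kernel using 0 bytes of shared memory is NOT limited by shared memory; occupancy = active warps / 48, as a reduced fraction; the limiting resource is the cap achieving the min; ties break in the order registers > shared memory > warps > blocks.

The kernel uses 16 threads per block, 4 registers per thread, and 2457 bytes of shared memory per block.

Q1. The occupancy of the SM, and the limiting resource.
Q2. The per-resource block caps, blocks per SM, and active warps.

Answer: occupancy 1/6, limited by blocks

registers: 768 blocks
shared memory: 38 blocks
warps: 48 blocks
blocks: 8 blocks

Answer: 8 blocks, 8 active warps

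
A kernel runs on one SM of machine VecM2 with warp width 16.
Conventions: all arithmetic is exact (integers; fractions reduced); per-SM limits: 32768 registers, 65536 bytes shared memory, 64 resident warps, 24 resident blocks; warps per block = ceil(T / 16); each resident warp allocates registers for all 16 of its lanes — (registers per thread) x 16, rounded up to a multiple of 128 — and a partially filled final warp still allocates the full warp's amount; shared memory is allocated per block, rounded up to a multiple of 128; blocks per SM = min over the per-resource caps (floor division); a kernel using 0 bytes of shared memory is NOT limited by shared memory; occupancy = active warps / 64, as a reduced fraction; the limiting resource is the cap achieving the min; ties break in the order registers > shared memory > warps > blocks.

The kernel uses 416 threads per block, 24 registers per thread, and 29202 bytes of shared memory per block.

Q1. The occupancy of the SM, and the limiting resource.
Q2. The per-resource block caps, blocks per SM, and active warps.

Answer: occupancy 13/16, limited by shared memory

registers: 3 blocks
shared memory: 2 blocks
warps: 2 blocks
blocks: 24 blocks

Answer: 2 blocks, 52 active warps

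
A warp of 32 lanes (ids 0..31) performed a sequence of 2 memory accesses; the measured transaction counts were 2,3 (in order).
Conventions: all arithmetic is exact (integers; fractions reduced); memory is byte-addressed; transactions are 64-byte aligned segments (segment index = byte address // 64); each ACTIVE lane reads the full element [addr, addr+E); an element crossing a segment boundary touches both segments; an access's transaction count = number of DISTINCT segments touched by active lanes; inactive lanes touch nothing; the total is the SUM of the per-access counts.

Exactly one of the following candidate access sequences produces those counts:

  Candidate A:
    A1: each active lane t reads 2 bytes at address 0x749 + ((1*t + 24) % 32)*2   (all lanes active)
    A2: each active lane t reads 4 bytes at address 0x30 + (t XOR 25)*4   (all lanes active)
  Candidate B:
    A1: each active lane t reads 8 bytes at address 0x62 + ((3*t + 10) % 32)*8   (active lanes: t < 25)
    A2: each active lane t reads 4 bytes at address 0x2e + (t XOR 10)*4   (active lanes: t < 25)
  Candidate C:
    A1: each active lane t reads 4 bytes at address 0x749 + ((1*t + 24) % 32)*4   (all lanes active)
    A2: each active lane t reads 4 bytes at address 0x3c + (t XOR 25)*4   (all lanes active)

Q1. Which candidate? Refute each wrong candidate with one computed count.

B: A1 gives 5 transactions, not 2
C: A1 gives 3 transactions, not 2
A: all counts match (2,3)

Answer: A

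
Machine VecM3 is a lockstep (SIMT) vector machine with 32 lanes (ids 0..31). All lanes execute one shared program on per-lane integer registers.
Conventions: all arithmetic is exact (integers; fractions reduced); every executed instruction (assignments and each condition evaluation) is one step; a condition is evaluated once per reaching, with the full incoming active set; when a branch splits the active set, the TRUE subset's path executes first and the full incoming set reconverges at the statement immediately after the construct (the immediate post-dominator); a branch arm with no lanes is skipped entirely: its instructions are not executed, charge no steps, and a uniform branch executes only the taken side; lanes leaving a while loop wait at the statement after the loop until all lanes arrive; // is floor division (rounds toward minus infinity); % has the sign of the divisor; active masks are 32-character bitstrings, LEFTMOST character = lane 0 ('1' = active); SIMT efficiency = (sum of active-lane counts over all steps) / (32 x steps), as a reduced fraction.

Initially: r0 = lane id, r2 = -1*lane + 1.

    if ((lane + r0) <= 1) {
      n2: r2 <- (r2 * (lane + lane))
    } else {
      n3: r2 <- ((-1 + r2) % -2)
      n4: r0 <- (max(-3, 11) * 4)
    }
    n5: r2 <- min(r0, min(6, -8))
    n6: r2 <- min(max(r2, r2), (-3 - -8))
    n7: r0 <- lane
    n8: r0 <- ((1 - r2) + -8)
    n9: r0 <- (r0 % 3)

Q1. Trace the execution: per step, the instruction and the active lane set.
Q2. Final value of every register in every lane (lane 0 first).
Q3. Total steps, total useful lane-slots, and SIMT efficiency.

step 0: eval ((lane + r0) <= 1)      11111111111111111111111111111111
step 1: r2 <- (r2 * (lane + lane))   10000000000000000000000000000000
step 2: r2 <- ((-1 + r2) % -2)       01111111111111111111111111111111
step 3: r0 <- (max(-3, 11) * 4)      01111111111111111111111111111111
step 4: r2 <- min(r0, min(6, -8))    11111111111111111111111111111111
step 5: r2 <- min(max(r2, r2), (-3 - -8)) 11111111111111111111111111111111
step 6: r0 <- lane                   11111111111111111111111111111111
step 7: r0 <- ((1 - r2) + -8)        11111111111111111111111111111111
step 8: r0 <- (r0 % 3)               11111111111111111111111111111111

Answer: 9 steps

r0: 1,1,1,1,1,1,1,1,1,1,1,1,1,1,1,1,1,1,1,1,1,1,1,1,1,1,1,1,1,1,1,1
r2: -8,-8,-8,-8,-8,-8,-8,-8,-8,-8,-8,-8,-8,-8,-8,-8,-8,-8,-8,-8,-8,-8,-8,-8,-8,-8,-8,-8,-8,-8,-8,-8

steps = 9; useful = 255; efficiency = 255/288 = 85/96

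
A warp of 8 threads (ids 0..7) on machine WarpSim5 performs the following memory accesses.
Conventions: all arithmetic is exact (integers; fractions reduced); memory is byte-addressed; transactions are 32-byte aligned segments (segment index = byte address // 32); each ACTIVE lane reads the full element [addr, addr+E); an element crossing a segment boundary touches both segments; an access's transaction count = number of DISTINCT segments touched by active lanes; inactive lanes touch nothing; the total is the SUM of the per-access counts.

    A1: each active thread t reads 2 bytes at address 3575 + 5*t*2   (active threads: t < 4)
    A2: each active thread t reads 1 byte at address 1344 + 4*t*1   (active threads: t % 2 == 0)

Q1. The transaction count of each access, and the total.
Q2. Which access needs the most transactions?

A1: 2 transactions
A2: 1 transaction

Answer: 2,1; total 3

Answer: A1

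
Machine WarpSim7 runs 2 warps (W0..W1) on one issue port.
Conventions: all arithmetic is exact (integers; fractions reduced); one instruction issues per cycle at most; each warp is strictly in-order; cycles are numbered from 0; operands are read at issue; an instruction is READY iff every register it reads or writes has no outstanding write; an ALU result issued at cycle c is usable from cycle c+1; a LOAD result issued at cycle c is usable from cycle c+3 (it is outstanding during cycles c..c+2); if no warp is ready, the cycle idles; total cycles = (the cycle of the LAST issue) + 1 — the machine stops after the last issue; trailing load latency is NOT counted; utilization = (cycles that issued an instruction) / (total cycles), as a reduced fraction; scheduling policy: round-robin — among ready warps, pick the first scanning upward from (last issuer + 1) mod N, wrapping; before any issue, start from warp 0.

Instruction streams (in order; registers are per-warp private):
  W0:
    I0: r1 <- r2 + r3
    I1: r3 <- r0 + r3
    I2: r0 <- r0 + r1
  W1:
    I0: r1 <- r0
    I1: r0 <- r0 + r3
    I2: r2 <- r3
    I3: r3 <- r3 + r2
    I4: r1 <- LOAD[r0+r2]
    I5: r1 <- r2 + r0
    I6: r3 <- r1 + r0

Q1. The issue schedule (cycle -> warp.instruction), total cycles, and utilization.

cycle 0: W0.I0
cycle 1: W1.I0
cycle 2: W0.I1
cycle 3: W1.I1
cycle 4: W0.I2
cycle 5: W1.I2
cycle 6: W1.I3
cycle 7: W1.I4
cycle 8: idle
cycle 9: idle
cycle 10: W1.I5
cycle 11: W1.I6

Answer: 12 cycles, utilization 5/6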